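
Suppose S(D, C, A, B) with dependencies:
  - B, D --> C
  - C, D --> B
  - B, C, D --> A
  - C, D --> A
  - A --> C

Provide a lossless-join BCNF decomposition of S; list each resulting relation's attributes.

Candidate keys of the original relation: {A, D}, {B, D}, {C, D}.
In {A, B, C, D}, {A} is not a superkey ({A}⁺ restricted to this set is {A, C}), so split on A --> C into {A, C} and {A, B, D}.
{A, C}: every determinant is a superkey — BCNF.
{A, B, D}: every determinant is a superkey — BCNF.

{A, B, D}; {A, C}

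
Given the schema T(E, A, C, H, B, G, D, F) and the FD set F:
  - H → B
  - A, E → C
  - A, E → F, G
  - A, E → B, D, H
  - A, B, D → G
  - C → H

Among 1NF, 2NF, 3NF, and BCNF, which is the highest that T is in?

2NF

Candidate key: {A, E}. Prime attributes: {A, E}.
For H → B we have {H}⁺ = {B, H}; {H} is not a superkey, so BCNF fails.
Because {B} is non-prime and the left side of H → B is not a superkey, the relation is not in 3NF.
Checking every proper subset of each key, none determines a non-prime attribute — 2NF is satisfied.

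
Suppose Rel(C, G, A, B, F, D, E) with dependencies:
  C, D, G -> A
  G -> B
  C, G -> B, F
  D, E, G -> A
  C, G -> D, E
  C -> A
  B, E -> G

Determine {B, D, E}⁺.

Start with {B, D, E}.
B, E -> G applies; add {G} → now {B, D, E, G}.
D, E, G -> A applies; add {A} → now {A, B, D, E, G}.
No further FD applies.

{A, B, D, E, G}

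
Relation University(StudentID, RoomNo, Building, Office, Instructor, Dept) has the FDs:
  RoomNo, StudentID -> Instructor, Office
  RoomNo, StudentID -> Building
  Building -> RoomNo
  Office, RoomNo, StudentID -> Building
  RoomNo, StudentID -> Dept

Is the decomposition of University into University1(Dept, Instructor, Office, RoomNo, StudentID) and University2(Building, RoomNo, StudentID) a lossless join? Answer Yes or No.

The shared attributes are {RoomNo, StudentID} and {RoomNo, StudentID}⁺ = {Building, Dept, Instructor, Office, RoomNo, StudentID}.
This includes all of University1, so the common attributes are a superkey of University1 — the join is lossless.

Yes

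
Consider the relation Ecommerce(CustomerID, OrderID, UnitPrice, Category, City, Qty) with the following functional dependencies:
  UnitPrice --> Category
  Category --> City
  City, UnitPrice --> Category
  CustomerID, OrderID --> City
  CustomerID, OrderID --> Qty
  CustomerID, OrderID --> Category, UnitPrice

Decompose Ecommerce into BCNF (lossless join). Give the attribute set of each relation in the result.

Candidate key of the original relation: {CustomerID, OrderID}.
{Category, City, CustomerID, OrderID, Qty, UnitPrice}: {UnitPrice} determines {Category, City, UnitPrice} here but is not a superkey — split on UnitPrice --> Category, City, giving {Category, City, UnitPrice} and {CustomerID, OrderID, Qty, UnitPrice}.
{Category, City, UnitPrice}: {Category} determines {Category, City} here but is not a superkey — split on Category --> City, giving {Category, City} and {Category, UnitPrice}.
{Category, City} has no BCNF violation.
{Category, UnitPrice} has no BCNF violation.
{CustomerID, OrderID, Qty, UnitPrice} has no BCNF violation.

{Category, City}; {Category, UnitPrice}; {CustomerID, OrderID, Qty, UnitPrice}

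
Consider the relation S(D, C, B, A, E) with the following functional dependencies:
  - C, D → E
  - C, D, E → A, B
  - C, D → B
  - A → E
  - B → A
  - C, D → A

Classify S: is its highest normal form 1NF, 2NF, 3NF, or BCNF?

Candidate key: {C, D}. Prime attributes: {C, D}.
A → E: {A}⁺ = {A, E}, which is not all of the attributes, so the left side is not a superkey — BCNF is violated.
A → E has non-prime {E} on the right and a non-superkey on the left, so 3NF fails.
Checking every proper subset of each key, none determines a non-prime attribute — 2NF is satisfied.

2NF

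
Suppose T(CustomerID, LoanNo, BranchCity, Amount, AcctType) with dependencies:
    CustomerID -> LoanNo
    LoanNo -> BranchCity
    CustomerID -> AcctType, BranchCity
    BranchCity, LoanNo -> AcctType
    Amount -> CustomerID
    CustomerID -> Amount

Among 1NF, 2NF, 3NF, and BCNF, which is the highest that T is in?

2NF

Candidate keys: {Amount}, {CustomerID}. Prime attributes: {Amount, CustomerID}.
LoanNo -> BranchCity breaks BCNF: {LoanNo}⁺ = {AcctType, BranchCity, LoanNo}, so {LoanNo} is not a superkey.
LoanNo -> BranchCity determines the non-prime attribute {BranchCity} from a non-superkey — 3NF is violated.
Every candidate key is a single attribute, so no partial dependency is possible; 2NF holds.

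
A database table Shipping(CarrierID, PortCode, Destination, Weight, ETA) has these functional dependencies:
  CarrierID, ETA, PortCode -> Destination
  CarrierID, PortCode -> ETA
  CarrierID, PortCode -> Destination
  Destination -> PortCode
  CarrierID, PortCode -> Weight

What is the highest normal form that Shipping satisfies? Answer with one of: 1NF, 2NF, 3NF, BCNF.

3NF

Candidate keys: {CarrierID, Destination}, {CarrierID, PortCode}. Prime attributes: {CarrierID, Destination, PortCode}.
For Destination -> PortCode we have {Destination}⁺ = {Destination, PortCode}; {Destination} is not a superkey, so BCNF fails.
But every attribute on its right side ({PortCode}) is prime, and the same holds for every other non-superkey FD, so 3NF still holds.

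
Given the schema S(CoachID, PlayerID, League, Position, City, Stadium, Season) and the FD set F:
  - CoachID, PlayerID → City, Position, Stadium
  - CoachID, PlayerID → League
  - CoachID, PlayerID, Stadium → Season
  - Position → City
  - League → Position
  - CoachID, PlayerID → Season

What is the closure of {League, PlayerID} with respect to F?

Start with {League, PlayerID}.
League → Position applies; add {Position} → now {League, PlayerID, Position}.
Position → City applies; add {City} → now {City, League, PlayerID, Position}.
No further FD applies.

{City, League, PlayerID, Position}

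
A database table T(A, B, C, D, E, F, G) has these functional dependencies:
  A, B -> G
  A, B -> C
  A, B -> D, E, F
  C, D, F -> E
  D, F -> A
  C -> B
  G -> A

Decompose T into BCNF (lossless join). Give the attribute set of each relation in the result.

{A, D, F}; {B, C}; {C, D, E, F, G}

Candidate keys of the original relation: {A, B}, {A, C}, {B, D, F}, {B, G}, {C, D, F}, {C, G}.
In {A, B, C, D, E, F, G}, {D, F} is not a superkey ({D, F}⁺ restricted to this set is {A, D, F}), so split on D, F -> A into {A, D, F} and {B, C, D, E, F, G}.
{A, D, F} is in BCNF.
In {B, C, D, E, F, G}, {C} is not a superkey ({C}⁺ restricted to this set is {B, C}), so split on C -> B into {B, C} and {C, D, E, F, G}.
{B, C} is in BCNF.
{C, D, E, F, G} is in BCNF.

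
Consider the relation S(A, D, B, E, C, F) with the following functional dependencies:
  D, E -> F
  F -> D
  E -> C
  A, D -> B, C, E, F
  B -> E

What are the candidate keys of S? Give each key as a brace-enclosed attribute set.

{A, D}, {A, F}

No FD produces {A}, so it must be in every candidate key.
Closure of {A, D} is {A, B, C, D, E, F}, the whole schema; {A, D} is a candidate key.
Closure of {A, F} is {A, B, C, D, E, F}, the whole schema; {A, F} is a candidate key.
No proper subset of any of these is a key, and no other minimal superkey exists.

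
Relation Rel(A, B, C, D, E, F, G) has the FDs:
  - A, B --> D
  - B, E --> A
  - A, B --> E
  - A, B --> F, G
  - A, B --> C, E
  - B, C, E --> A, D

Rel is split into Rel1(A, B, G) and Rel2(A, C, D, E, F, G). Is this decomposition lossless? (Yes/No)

Common attributes: {A, G}; their closure is {A, G}.
Neither Rel1 nor Rel2 is contained in that closure, so the decomposition is lossy.

No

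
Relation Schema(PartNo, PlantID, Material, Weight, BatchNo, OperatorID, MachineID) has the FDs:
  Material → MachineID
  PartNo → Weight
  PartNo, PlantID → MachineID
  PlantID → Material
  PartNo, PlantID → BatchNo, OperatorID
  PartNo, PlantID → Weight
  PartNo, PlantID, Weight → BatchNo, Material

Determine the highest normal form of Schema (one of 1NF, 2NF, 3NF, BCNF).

1NF

Candidate key: {PartNo, PlantID}. Prime attributes: {PartNo, PlantID}.
Material → MachineID: {Material}⁺ = {MachineID, Material}, which is not all of the attributes, so the left side is not a superkey — BCNF is violated.
Because {MachineID} is non-prime and the left side of Material → MachineID is not a superkey, the relation is not in 3NF.
{PartNo} is a proper subset of the key {PartNo, PlantID}, and {PartNo}⁺ contains the non-prime attribute {Weight} — a partial dependency, so 2NF is violated.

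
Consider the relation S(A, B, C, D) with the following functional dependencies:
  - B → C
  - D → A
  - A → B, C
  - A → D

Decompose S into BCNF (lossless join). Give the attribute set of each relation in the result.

Candidate keys of the original relation: {A}, {D}.
Within {A, B, C, D}: {B}⁺ ∩ {A, B, C, D} = {B, C}, not the whole set, so B → C violates BCNF; decompose into {B, C} and {A, B, D}.
{B, C} is in BCNF.
{A, B, D} is in BCNF.

{A, B, D}; {B, C}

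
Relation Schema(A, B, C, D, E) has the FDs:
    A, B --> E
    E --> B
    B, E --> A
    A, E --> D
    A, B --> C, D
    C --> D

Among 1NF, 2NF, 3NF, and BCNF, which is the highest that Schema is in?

2NF

Candidate keys: {A, B}, {E}. Prime attributes: {A, B, E}.
C --> D: {C}⁺ = {C, D}, which is not all of the attributes, so the left side is not a superkey — BCNF is violated.
C --> D determines the non-prime attribute {D} from a non-superkey — 3NF is violated.
No non-prime attribute depends on a proper subset of any candidate key, so 2NF holds.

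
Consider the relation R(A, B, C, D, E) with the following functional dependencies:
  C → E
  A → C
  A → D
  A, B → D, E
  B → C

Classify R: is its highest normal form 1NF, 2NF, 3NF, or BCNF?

Candidate key: {A, B}. Prime attributes: {A, B}.
C → E: {C}⁺ = {C, E}, which is not all of the attributes, so the left side is not a superkey — BCNF is violated.
C → E has non-prime {E} on the right and a non-superkey on the left, so 3NF fails.
{A} is a proper subset of the key {A, B}, and {A}⁺ contains the non-prime attributes {C, D, E} — a partial dependency, so 2NF is violated.

1NF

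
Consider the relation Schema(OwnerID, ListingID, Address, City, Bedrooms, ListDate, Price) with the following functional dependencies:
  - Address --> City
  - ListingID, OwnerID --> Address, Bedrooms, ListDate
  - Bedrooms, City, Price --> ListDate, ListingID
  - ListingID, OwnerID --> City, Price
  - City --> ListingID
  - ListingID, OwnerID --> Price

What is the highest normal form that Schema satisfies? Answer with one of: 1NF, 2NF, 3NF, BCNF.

Candidate keys: {Address, OwnerID}, {City, OwnerID}, {ListingID, OwnerID}. Prime attributes: {Address, City, ListingID, OwnerID}.
Address --> City breaks BCNF: {Address}⁺ = {Address, City, ListingID}, so {Address} is not a superkey.
Bedrooms, City, Price --> ListDate, ListingID has non-prime {ListDate} on the right and a non-superkey on the left, so 3NF fails.
No non-prime attribute depends on a proper subset of any candidate key, so 2NF holds.

2NF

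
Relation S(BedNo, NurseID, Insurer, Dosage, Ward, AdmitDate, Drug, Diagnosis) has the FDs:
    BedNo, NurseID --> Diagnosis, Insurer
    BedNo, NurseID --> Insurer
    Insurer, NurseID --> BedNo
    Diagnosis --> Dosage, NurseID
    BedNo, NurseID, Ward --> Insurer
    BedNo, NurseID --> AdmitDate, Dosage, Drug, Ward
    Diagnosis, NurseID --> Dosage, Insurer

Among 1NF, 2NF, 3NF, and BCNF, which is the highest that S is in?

BCNF

Candidate keys: {BedNo, NurseID}, {Diagnosis}, {Insurer, NurseID}. Prime attributes: {BedNo, Diagnosis, Insurer, NurseID}.
The left-hand side of every FD is a superkey, so BCNF is satisfied.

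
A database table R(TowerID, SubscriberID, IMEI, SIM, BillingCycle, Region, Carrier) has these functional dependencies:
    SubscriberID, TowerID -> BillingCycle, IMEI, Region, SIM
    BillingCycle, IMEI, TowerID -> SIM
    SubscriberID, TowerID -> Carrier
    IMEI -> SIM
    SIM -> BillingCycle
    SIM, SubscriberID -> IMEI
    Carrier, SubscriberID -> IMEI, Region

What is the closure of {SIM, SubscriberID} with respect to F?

{BillingCycle, IMEI, SIM, SubscriberID}

Start with {SIM, SubscriberID}.
SIM -> BillingCycle applies; add {BillingCycle} → now {BillingCycle, SIM, SubscriberID}.
SIM, SubscriberID -> IMEI applies; add {IMEI} → now {BillingCycle, IMEI, SIM, SubscriberID}.
No further FD applies.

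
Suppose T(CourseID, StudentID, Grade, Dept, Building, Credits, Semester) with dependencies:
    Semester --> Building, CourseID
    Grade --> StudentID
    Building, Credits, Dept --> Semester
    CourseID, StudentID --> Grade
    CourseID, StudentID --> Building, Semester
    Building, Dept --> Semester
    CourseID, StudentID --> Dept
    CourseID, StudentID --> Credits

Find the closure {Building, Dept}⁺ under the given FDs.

{Building, CourseID, Dept, Semester}

Start with {Building, Dept}.
Building, Dept --> Semester applies; add {Semester} → now {Building, Dept, Semester}.
Semester --> Building, CourseID applies; add {CourseID} → now {Building, CourseID, Dept, Semester}.
No further FD applies.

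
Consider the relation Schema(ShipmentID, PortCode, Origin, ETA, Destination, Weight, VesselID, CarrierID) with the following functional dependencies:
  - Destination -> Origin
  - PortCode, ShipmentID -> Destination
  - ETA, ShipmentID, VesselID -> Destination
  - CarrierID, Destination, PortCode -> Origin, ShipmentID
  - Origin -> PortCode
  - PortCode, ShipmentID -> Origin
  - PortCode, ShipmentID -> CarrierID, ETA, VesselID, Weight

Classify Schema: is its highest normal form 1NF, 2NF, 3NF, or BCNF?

3NF

Candidate keys: {CarrierID, Destination}, {Destination, ShipmentID}, {ETA, ShipmentID, VesselID}, {Origin, ShipmentID}, {PortCode, ShipmentID}. Prime attributes: {CarrierID, Destination, ETA, Origin, PortCode, ShipmentID, VesselID}.
Destination -> Origin: {Destination}⁺ = {Destination, Origin, PortCode}, which is not all of the attributes, so the left side is not a superkey — BCNF is violated.
Its right-hand attributes {Origin} are all prime, as are those of every other non-superkey FD — the relation is in 3NF.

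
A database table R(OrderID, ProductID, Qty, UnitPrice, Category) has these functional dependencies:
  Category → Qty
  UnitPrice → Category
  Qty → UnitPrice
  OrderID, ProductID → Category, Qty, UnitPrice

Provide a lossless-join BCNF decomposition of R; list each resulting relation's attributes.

Candidate key of the original relation: {OrderID, ProductID}.
Within {Category, OrderID, ProductID, Qty, UnitPrice}: {Category}⁺ ∩ {Category, OrderID, ProductID, Qty, UnitPrice} = {Category, Qty, UnitPrice}, not the whole set, so Category → Qty, UnitPrice violates BCNF; decompose into {Category, Qty, UnitPrice} and {Category, OrderID, ProductID}.
{Category, Qty, UnitPrice} has no BCNF violation.
{Category, OrderID, ProductID} has no BCNF violation.

{Category, OrderID, ProductID}; {Category, Qty, UnitPrice}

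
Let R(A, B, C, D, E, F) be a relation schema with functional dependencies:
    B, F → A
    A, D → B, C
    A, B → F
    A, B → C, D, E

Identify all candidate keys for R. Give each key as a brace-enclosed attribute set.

Closure of {A, B} is {A, B, C, D, E, F}, the whole schema; {A, B} is a candidate key.
Closure of {A, D} is {A, B, C, D, E, F}, the whole schema; {A, D} is a candidate key.
Closure of {B, F} is {A, B, C, D, E, F}, the whole schema; {B, F} is a candidate key.
These are minimal and exhaustive — every other superkey contains one of them.

{A, B}, {A, D}, {B, F}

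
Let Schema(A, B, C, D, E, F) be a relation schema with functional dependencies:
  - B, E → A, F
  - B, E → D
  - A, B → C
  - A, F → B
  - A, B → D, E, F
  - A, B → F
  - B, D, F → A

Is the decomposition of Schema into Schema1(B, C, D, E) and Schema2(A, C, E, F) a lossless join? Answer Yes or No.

Common attributes: {C, E}; their closure is {C, E}.
Neither Schema1 nor Schema2 is contained in that closure, so the decomposition is lossy.

No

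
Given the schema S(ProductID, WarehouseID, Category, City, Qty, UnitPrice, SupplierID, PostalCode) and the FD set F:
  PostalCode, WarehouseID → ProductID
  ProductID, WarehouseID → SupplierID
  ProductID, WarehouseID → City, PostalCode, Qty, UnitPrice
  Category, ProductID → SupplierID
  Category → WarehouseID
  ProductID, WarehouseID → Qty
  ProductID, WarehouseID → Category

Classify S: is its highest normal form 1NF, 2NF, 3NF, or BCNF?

3NF

Candidate keys: {Category, PostalCode}, {Category, ProductID}, {PostalCode, WarehouseID}, {ProductID, WarehouseID}. Prime attributes: {Category, PostalCode, ProductID, WarehouseID}.
Category → WarehouseID breaks BCNF: {Category}⁺ = {Category, WarehouseID}, so {Category} is not a superkey.
Its right-hand attributes {WarehouseID} are all prime, as are those of every other non-superkey FD — the relation is in 3NF.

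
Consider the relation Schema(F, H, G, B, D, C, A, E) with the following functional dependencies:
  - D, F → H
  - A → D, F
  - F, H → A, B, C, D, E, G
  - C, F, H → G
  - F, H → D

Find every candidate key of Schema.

{A}, {D, F}, {F, H}

Closure of {A} is {A, B, C, D, E, F, G, H}, the whole schema; {A} is a candidate key.
Closure of {D, F} is {A, B, C, D, E, F, G, H}, the whole schema; {D, F} is a candidate key.
Closure of {F, H} is {A, B, C, D, E, F, G, H}, the whole schema; {F, H} is a candidate key.
These are minimal and exhaustive — every other superkey contains one of them.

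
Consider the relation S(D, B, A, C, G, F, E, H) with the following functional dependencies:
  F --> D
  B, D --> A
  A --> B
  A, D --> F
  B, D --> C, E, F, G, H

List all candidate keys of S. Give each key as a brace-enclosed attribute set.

{A, D}, {A, F}, {B, D}, {B, F}

{A, D} is a candidate key since {A, D}⁺ = {A, B, C, D, E, F, G, H} covers every attribute.
{A, F} is a candidate key since {A, F}⁺ = {A, B, C, D, E, F, G, H} covers every attribute.
{B, D} is a candidate key since {B, D}⁺ = {A, B, C, D, E, F, G, H} covers every attribute.
{B, F} is a candidate key since {B, F}⁺ = {A, B, C, D, E, F, G, H} covers every attribute.
Any other superkey properly contains one of these, so there are no further candidate keys.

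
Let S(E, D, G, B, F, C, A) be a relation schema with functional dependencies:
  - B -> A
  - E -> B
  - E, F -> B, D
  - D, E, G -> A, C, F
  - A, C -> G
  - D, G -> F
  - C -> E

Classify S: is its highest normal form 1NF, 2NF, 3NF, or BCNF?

1NF

Candidate keys: {C, D}, {C, F}, {D, E, G}, {E, F, G}. Prime attributes: {C, D, E, F, G}.
B -> A breaks BCNF: {B}⁺ = {A, B}, so {B} is not a superkey.
B -> A determines the non-prime attribute {A} from a non-superkey — 3NF is violated.
The proper key subset {C} of {C, D} determines non-prime {A, B}, so the relation is not even in 2NF.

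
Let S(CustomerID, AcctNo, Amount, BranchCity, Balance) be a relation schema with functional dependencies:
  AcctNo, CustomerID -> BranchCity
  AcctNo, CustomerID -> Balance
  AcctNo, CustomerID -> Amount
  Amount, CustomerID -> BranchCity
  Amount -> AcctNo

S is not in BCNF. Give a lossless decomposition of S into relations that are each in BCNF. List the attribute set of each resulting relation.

{AcctNo, Amount}; {Amount, Balance, BranchCity, CustomerID}

Candidate keys of the original relation: {AcctNo, CustomerID}, {Amount, CustomerID}.
Within {AcctNo, Amount, Balance, BranchCity, CustomerID}: {Amount}⁺ ∩ {AcctNo, Amount, Balance, BranchCity, CustomerID} = {AcctNo, Amount}, not the whole set, so Amount -> AcctNo violates BCNF; decompose into {AcctNo, Amount} and {Amount, Balance, BranchCity, CustomerID}.
{AcctNo, Amount} has no BCNF violation.
{Amount, Balance, BranchCity, CustomerID} has no BCNF violation.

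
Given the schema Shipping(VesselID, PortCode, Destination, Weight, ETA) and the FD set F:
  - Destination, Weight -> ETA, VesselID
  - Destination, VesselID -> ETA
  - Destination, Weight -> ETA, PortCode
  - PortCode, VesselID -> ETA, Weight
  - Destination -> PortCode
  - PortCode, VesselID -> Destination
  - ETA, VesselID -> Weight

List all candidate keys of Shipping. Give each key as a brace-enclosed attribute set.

{Destination, VesselID}⁺ = {Destination, ETA, PortCode, VesselID, Weight}, which is every attribute, so {Destination, VesselID} is a candidate key.
{Destination, Weight}⁺ = {Destination, ETA, PortCode, VesselID, Weight}, which is every attribute, so {Destination, Weight} is a candidate key.
{PortCode, VesselID}⁺ = {Destination, ETA, PortCode, VesselID, Weight}, which is every attribute, so {PortCode, VesselID} is a candidate key.
Any other superkey properly contains one of these, so there are no further candidate keys.

{Destination, VesselID}, {Destination, Weight}, {PortCode, VesselID}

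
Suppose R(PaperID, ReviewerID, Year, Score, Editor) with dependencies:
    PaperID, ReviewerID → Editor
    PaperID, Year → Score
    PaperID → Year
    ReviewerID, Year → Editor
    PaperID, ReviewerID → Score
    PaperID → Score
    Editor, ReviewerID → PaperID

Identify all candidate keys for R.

{Editor, ReviewerID}, {PaperID, ReviewerID}, {ReviewerID, Year}

Attributes never on any right-hand side: {ReviewerID} — every candidate key must contain it.
{Editor, ReviewerID}⁺ = {Editor, PaperID, ReviewerID, Score, Year}, which is every attribute, so {Editor, ReviewerID} is a candidate key.
{PaperID, ReviewerID}⁺ = {Editor, PaperID, ReviewerID, Score, Year}, which is every attribute, so {PaperID, ReviewerID} is a candidate key.
{ReviewerID, Year}⁺ = {Editor, PaperID, ReviewerID, Score, Year}, which is every attribute, so {ReviewerID, Year} is a candidate key.
Any other superkey properly contains one of these, so there are no further candidate keys.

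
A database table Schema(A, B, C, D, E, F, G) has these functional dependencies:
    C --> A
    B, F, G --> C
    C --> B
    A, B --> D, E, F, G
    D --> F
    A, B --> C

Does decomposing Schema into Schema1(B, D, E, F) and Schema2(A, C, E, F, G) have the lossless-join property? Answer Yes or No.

Common attributes: {E, F}; their closure is {E, F}.
The closure covers neither Schema1 nor Schema2 entirely; the join is not lossless.

No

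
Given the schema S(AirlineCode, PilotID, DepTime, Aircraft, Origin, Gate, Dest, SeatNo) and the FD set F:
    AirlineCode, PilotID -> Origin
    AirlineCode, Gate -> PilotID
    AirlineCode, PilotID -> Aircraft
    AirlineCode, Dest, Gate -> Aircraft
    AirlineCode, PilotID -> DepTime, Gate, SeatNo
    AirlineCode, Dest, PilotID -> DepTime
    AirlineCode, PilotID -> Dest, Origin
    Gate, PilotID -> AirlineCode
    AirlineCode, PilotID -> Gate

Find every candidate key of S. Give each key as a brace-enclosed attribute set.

{AirlineCode, Gate}, {AirlineCode, PilotID}, {Gate, PilotID}

Closure of {AirlineCode, Gate} is {Aircraft, AirlineCode, DepTime, Dest, Gate, Origin, PilotID, SeatNo}, the whole schema; {AirlineCode, Gate} is a candidate key.
Closure of {AirlineCode, PilotID} is {Aircraft, AirlineCode, DepTime, Dest, Gate, Origin, PilotID, SeatNo}, the whole schema; {AirlineCode, PilotID} is a candidate key.
Closure of {Gate, PilotID} is {Aircraft, AirlineCode, DepTime, Dest, Gate, Origin, PilotID, SeatNo}, the whole schema; {Gate, PilotID} is a candidate key.
No proper subset of any of these is a key, and no other minimal superkey exists.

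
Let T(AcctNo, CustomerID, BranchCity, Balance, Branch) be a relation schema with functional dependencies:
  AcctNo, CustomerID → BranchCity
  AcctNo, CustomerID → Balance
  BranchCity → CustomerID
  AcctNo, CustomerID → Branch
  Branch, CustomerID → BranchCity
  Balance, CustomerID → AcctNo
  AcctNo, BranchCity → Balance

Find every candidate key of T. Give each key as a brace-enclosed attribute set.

{AcctNo, BranchCity}, {AcctNo, CustomerID}, {Balance, BranchCity}, {Balance, CustomerID}

{AcctNo, BranchCity} is a candidate key since {AcctNo, BranchCity}⁺ = {AcctNo, Balance, Branch, BranchCity, CustomerID} covers every attribute.
{AcctNo, CustomerID} is a candidate key since {AcctNo, CustomerID}⁺ = {AcctNo, Balance, Branch, BranchCity, CustomerID} covers every attribute.
{Balance, BranchCity} is a candidate key since {Balance, BranchCity}⁺ = {AcctNo, Balance, Branch, BranchCity, CustomerID} covers every attribute.
{Balance, CustomerID} is a candidate key since {Balance, CustomerID}⁺ = {AcctNo, Balance, Branch, BranchCity, CustomerID} covers every attribute.
No proper subset of any of these is a key, and no other minimal superkey exists.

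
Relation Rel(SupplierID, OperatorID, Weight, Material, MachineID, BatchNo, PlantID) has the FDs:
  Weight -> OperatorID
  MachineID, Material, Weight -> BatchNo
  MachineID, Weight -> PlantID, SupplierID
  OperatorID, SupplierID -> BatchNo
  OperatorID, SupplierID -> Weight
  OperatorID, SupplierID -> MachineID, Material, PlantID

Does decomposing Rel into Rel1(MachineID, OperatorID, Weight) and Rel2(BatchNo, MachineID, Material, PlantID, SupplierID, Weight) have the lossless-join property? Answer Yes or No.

Common attributes: {MachineID, Weight}; their closure is {BatchNo, MachineID, Material, OperatorID, PlantID, SupplierID, Weight}.
Rel1 is contained in that closure, so Rel1 ∩ Rel2 -> Rel1 holds and the join is lossless.

Yes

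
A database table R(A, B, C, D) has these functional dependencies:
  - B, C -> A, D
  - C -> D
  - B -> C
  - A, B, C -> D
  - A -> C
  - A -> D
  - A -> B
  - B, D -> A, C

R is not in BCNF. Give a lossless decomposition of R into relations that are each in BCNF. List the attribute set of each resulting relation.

Candidate keys of the original relation: {A}, {B}.
Within {A, B, C, D}: {C}⁺ ∩ {A, B, C, D} = {C, D}, not the whole set, so C -> D violates BCNF; decompose into {C, D} and {A, B, C}.
{C, D}: every determinant is a superkey — BCNF.
{A, B, C}: every determinant is a superkey — BCNF.

{A, B, C}; {C, D}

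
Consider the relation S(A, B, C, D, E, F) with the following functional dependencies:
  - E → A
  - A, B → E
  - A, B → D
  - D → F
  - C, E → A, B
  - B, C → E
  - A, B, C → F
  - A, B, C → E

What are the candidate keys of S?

{B, C}, {C, E}

No FD produces {C}, so it must be in every candidate key.
Closure of {B, C} is {A, B, C, D, E, F}, the whole schema; {B, C} is a candidate key.
Closure of {C, E} is {A, B, C, D, E, F}, the whole schema; {C, E} is a candidate key.
Any other superkey properly contains one of these, so there are no further candidate keys.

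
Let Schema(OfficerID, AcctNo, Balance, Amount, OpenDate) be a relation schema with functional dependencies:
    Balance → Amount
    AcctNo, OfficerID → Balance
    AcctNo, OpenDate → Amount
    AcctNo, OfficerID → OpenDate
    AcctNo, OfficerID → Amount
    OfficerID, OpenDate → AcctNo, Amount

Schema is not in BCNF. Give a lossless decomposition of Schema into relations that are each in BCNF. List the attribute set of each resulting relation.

Candidate keys of the original relation: {AcctNo, OfficerID}, {OfficerID, OpenDate}.
In {AcctNo, Amount, Balance, OfficerID, OpenDate}, {Balance} is not a superkey ({Balance}⁺ restricted to this set is {Amount, Balance}), so split on Balance → Amount into {Amount, Balance} and {AcctNo, Balance, OfficerID, OpenDate}.
{Amount, Balance} is in BCNF.
{AcctNo, Balance, OfficerID, OpenDate} is in BCNF.

{AcctNo, Balance, OfficerID, OpenDate}; {Amount, Balance}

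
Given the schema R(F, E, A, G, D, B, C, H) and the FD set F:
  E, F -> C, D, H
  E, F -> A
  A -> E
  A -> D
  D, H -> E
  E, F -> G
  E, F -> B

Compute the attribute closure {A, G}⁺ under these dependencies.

{A, D, E, G}

Start with {A, G}.
A -> E applies; add {E} → now {A, E, G}.
A -> D applies; add {D} → now {A, D, E, G}.
No further FD applies.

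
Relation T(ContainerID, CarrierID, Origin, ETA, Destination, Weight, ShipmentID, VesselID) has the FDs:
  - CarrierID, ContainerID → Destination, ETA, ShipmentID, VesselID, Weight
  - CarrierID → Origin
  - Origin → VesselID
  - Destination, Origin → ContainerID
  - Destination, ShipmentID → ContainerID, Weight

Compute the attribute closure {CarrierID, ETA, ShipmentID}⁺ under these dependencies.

{CarrierID, ETA, Origin, ShipmentID, VesselID}

Start with {CarrierID, ETA, ShipmentID}.
CarrierID → Origin applies; add {Origin} → now {CarrierID, ETA, Origin, ShipmentID}.
Origin → VesselID applies; add {VesselID} → now {CarrierID, ETA, Origin, ShipmentID, VesselID}.
No further FD applies.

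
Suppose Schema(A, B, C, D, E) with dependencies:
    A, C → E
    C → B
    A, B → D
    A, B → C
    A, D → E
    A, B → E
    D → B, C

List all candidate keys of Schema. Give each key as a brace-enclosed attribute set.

No FD produces {A}, so it must be in every candidate key.
Closure of {A, B} is {A, B, C, D, E}, the whole schema; {A, B} is a candidate key.
Closure of {A, C} is {A, B, C, D, E}, the whole schema; {A, C} is a candidate key.
Closure of {A, D} is {A, B, C, D, E}, the whole schema; {A, D} is a candidate key.
No proper subset of any of these is a key, and no other minimal superkey exists.

{A, B}, {A, C}, {A, D}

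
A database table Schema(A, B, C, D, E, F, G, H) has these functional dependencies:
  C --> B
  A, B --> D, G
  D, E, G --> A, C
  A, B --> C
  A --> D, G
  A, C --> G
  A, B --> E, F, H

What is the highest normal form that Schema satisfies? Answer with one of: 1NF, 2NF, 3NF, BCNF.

3NF

Candidate keys: {A, B}, {A, C}, {A, E}, {D, E, G}. Prime attributes: {A, B, C, D, E, G}.
C --> B breaks BCNF: {C}⁺ = {B, C}, so {C} is not a superkey.
Its right-hand attributes {B} are all prime, as are those of every other non-superkey FD — the relation is in 3NF.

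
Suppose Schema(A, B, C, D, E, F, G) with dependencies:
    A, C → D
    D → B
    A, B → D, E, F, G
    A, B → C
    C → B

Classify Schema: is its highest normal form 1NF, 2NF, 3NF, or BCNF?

3NF

Candidate keys: {A, B}, {A, C}, {A, D}. Prime attributes: {A, B, C, D}.
For D → B we have {D}⁺ = {B, D}; {D} is not a superkey, so BCNF fails.
Its right-hand attributes {B} are all prime, as are those of every other non-superkey FD — the relation is in 3NF.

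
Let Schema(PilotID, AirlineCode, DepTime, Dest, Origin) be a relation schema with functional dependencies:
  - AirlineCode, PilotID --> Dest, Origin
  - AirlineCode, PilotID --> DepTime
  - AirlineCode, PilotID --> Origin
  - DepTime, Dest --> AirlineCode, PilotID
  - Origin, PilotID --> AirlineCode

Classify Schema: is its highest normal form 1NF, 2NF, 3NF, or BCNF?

BCNF

Candidate keys: {AirlineCode, PilotID}, {DepTime, Dest}, {Origin, PilotID}. Prime attributes: {AirlineCode, DepTime, Dest, Origin, PilotID}.
Each dependency's left side is a superkey — BCNF holds.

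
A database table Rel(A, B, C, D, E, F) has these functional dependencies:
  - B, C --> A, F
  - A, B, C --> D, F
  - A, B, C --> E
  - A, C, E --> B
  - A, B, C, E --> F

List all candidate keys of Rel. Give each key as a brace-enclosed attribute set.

{C} never appears on the right of any FD, so every key must include it.
{B, C} is a candidate key since {B, C}⁺ = {A, B, C, D, E, F} covers every attribute.
{A, C, E} is a candidate key since {A, C, E}⁺ = {A, B, C, D, E, F} covers every attribute.
No proper subset of any of these is a key, and no other minimal superkey exists.

{A, C, E}, {B, C}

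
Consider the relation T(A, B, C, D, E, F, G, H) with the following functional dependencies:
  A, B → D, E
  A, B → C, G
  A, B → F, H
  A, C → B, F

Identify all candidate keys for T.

{A, B}, {A, C}

Attributes never on any right-hand side: {A} — every candidate key must contain it.
{A, B}⁺ = {A, B, C, D, E, F, G, H} — all of the relation — so {A, B} is a candidate key.
{A, C}⁺ = {A, B, C, D, E, F, G, H} — all of the relation — so {A, C} is a candidate key.
Any other superkey properly contains one of these, so there are no further candidate keys.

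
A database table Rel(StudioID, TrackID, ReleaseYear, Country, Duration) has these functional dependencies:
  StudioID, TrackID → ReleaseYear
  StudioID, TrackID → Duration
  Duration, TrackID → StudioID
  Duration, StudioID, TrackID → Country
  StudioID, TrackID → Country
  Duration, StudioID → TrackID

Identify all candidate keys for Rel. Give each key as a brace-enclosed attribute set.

{Duration, StudioID}, {Duration, TrackID}, {StudioID, TrackID}

{Duration, StudioID} is a candidate key since {Duration, StudioID}⁺ = {Country, Duration, ReleaseYear, StudioID, TrackID} covers every attribute.
{Duration, TrackID} is a candidate key since {Duration, TrackID}⁺ = {Country, Duration, ReleaseYear, StudioID, TrackID} covers every attribute.
{StudioID, TrackID} is a candidate key since {StudioID, TrackID}⁺ = {Country, Duration, ReleaseYear, StudioID, TrackID} covers every attribute.
Any other superkey properly contains one of these, so there are no further candidate keys.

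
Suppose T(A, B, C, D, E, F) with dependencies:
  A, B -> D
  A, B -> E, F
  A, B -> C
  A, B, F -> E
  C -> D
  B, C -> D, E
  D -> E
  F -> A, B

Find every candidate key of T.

{A, B}, {F}

Closure of {F} is {A, B, C, D, E, F}, the whole schema; {F} is a candidate key.
Closure of {A, B} is {A, B, C, D, E, F}, the whole schema; {A, B} is a candidate key.
Any other superkey properly contains one of these, so there are no further candidate keys.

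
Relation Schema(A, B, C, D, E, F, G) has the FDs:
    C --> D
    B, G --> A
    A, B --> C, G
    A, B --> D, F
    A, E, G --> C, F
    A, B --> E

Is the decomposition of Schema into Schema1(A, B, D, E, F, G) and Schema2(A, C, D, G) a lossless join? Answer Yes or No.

Common attributes: {A, D, G}; their closure is {A, D, G}.
The closure covers neither Schema1 nor Schema2 entirely; the join is not lossless.

No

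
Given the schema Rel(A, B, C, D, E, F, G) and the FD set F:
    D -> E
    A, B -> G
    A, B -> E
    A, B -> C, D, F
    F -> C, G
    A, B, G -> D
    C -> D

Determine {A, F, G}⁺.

Start with {A, F, G}.
F -> C, G applies; add {C} → now {A, C, F, G}.
C -> D applies; add {D} → now {A, C, D, F, G}.
D -> E applies; add {E} → now {A, C, D, E, F, G}.
No further FD applies.

{A, C, D, E, F, G}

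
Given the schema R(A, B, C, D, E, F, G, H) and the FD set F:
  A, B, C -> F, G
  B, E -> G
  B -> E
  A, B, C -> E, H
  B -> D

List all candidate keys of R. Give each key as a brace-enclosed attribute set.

{A, B, C}

Attributes never on any right-hand side: {A, B, C} — every candidate key must contain all of them.
Closure of {A, B, C} is {A, B, C, D, E, F, G, H}, the whole schema; {A, B, C} is a candidate key.
Every other attribute set either contains this one or has a smaller closure.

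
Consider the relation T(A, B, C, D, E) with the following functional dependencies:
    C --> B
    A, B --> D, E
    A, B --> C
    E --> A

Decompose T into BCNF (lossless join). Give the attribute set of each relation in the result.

{A, E}; {B, C}; {C, D, E}

Candidate keys of the original relation: {A, B}, {A, C}, {B, E}, {C, E}.
{A, B, C, D, E}: {C} determines {B, C} here but is not a superkey — split on C --> B, giving {B, C} and {A, C, D, E}.
{B, C} is in BCNF.
{A, C, D, E}: {E} determines {A, E} here but is not a superkey — split on E --> A, giving {A, E} and {C, D, E}.
{A, E} is in BCNF.
{C, D, E} is in BCNF.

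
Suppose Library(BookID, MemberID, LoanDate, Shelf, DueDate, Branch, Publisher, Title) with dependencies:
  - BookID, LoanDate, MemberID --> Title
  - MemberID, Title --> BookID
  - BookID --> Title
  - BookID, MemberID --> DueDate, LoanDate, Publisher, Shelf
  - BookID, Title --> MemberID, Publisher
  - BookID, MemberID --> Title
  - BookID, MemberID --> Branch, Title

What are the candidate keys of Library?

{BookID}⁺ = {BookID, Branch, DueDate, LoanDate, MemberID, Publisher, Shelf, Title}, which is every attribute, so {BookID} is a candidate key.
{MemberID, Title}⁺ = {BookID, Branch, DueDate, LoanDate, MemberID, Publisher, Shelf, Title}, which is every attribute, so {MemberID, Title} is a candidate key.
Any other superkey properly contains one of these, so there are no further candidate keys.

{BookID}, {MemberID, Title}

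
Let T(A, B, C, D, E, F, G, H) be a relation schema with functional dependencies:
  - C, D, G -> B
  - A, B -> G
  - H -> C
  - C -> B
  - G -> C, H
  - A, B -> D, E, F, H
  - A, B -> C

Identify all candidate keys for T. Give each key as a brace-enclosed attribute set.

{A, B}, {A, C}, {A, G}, {A, H}

Attributes never on any right-hand side: {A} — every candidate key must contain it.
{A, B}⁺ = {A, B, C, D, E, F, G, H}, which is every attribute, so {A, B} is a candidate key.
{A, C}⁺ = {A, B, C, D, E, F, G, H}, which is every attribute, so {A, C} is a candidate key.
{A, G}⁺ = {A, B, C, D, E, F, G, H}, which is every attribute, so {A, G} is a candidate key.
{A, H}⁺ = {A, B, C, D, E, F, G, H}, which is every attribute, so {A, H} is a candidate key.
No proper subset of any of these is a key, and no other minimal superkey exists.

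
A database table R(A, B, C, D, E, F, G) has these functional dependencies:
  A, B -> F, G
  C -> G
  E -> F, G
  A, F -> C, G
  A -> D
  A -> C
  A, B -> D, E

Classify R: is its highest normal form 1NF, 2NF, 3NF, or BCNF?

1NF

Candidate key: {A, B}. Prime attributes: {A, B}.
C -> G: {C}⁺ = {C, G}, which is not all of the attributes, so the left side is not a superkey — BCNF is violated.
C -> G has non-prime {G} on the right and a non-superkey on the left, so 3NF fails.
Since {A} ⊂ {A, B} and {A}⁺ ⊇ {C, D, G} with {C, D, G} non-prime, there is a partial dependency; 2NF fails.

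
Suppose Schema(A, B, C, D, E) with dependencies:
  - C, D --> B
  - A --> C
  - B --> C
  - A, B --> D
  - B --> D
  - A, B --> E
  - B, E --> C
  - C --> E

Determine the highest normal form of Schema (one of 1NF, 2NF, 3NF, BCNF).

Candidate keys: {A, B}, {A, D}. Prime attributes: {A, B, D}.
C, D --> B: {C, D}⁺ = {B, C, D, E}, which is not all of the attributes, so the left side is not a superkey — BCNF is violated.
Because {C} is non-prime and the left side of A --> C is not a superkey, the relation is not in 3NF.
{A} is a proper subset of the key {A, B}, and {A}⁺ contains the non-prime attributes {C, E} — a partial dependency, so 2NF is violated.

1NF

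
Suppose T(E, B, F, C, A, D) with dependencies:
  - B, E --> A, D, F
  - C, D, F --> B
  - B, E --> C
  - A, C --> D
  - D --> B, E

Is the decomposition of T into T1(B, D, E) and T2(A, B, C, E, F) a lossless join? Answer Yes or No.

Yes

Common attributes: {B, E}; their closure is {A, B, C, D, E, F}.
This includes all of T1, so the common attributes are a superkey of T1 — the join is lossless.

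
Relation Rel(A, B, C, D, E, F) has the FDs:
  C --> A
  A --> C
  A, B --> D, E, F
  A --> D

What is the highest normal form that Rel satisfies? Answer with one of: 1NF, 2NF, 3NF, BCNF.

Candidate keys: {A, B}, {B, C}. Prime attributes: {A, B, C}.
For C --> A we have {C}⁺ = {A, C, D}; {C} is not a superkey, so BCNF fails.
Because {D} is non-prime and the left side of A --> D is not a superkey, the relation is not in 3NF.
The proper key subset {A} of {A, B} determines non-prime {D}, so the relation is not even in 2NF.

1NF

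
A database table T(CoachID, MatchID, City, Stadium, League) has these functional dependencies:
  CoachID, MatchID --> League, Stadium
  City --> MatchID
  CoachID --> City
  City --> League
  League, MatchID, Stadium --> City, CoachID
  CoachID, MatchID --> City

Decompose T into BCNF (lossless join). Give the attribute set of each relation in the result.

{City, CoachID, Stadium}; {City, League, MatchID}

Candidate keys of the original relation: {City, Stadium}, {CoachID}, {League, MatchID, Stadium}.
{City, CoachID, League, MatchID, Stadium}: {City} determines {City, League, MatchID} here but is not a superkey — split on City --> League, MatchID, giving {City, League, MatchID} and {City, CoachID, Stadium}.
{City, League, MatchID} has no BCNF violation.
{City, CoachID, Stadium} has no BCNF violation.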